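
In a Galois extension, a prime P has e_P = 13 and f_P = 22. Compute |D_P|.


|D_P| = e * f
= 13 * 22
= 286

286


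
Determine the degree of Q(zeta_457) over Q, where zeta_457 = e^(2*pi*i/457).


The degree equals Euler's totient phi(457).
457 = 457
phi(457) = 456

456


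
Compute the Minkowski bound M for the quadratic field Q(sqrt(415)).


d = 415, d mod 4 = 3, so disc(K) = 4d = 1660; |disc(K)| = 1660
Real quadratic field, so n = 2, s = r2 = 0, r1 = 2
M = (n!/n^n) * (4/pi)^s * sqrt(|disc(K)|) = (2!/2^2) * (4/pi)^0 * sqrt(1660)
= 0.5 * 1.000000 * 40.743098
= 20.3715

20.3715


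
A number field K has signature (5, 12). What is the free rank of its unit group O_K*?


By Dirichlet's unit theorem:
rank = r1 + r2 - 1
= 5 + 12 - 1
= 16

16


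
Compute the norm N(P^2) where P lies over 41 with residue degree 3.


N(P^a) = p^(a*f)
= 41^(2*3)
= 41^6
= 4750104241

4750104241


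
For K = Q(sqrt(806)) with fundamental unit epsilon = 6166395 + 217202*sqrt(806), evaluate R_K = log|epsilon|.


epsilon = 6166395 + 217202*sqrt(806)
= 1.2333e+07
R = ln(1.2333e+07)
= 16.3278

16.3278


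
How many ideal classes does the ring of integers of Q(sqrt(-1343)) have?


K = Q(sqrt(-1343)). d mod 4 = 1, so D = disc(K) = d = -1343
h(K) equals the number of primitive reduced positive-definite forms (a, b, c) = a*x^2 + b*x*y + c*y^2 with b^2 - 4ac = D,
where reduced means |b| <= a <= c, with b >= 0 whenever |b| = a or a = c, and primitive means gcd(a, b, c) = 1.
Reduced forces 3a^2 <= |D| = 1343, so 1 <= a <= 21; b must have the parity of D, and c = (b^2 - D)/(4a) must be an integer >= a.
Enumerate a = 1..21, b in [-a, a]:
  a=1: (1, 1, 336)  [1]
  a=2: (2, -1, 168), (2, 1, 168)  [2]
  a=3: (3, -1, 112), (3, 1, 112)  [2]
  a=4: (4, -1, 84), (4, 1, 84)  [2]
  a=5: none
  a=6: (6, -5, 57), (6, -1, 56), (6, 1, 56), (6, 5, 57)  [4]
  a=7: (7, -1, 48), (7, 1, 48)  [2]
  a=8: (8, -1, 42), (8, 1, 42)  [2]
  a=9: (9, -5, 38), (9, 5, 38)  [2]
  a=10..11: none
  a=12: (12, -7, 29), (12, -1, 28), (12, 1, 28), (12, 7, 29)  [4]
  a=13: (13, -3, 26), (13, 3, 26)  [2]
  a=14: (14, -13, 27), (14, -1, 24), (14, 1, 24), (14, 13, 27)  [4]
  a=15: none
  a=16: (16, -1, 21), (16, 1, 21)  [2]
  a=17: (17, 17, 24)  [1]
  a=18: (18, -13, 21), (18, -5, 19), (18, 5, 19), (18, 13, 21)  [4]
  a=19..21: none
Total reduced forms: 1 + 2 + 2 + 2 + 4 + 2 + 2 + 2 + 4 + 2 + 4 + 2 + 1 + 4 = 34
h = 34

34


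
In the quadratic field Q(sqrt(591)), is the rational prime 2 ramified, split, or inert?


K = Q(sqrt(591)). Since d mod 4 = 3, disc(K) = 2364.
Check p | disc: 2364 mod 2 = 0.
p divides disc, so p ramifies: (p) = P^2 with e=2, f=1, g=1.
Therefore p is ramified.

ramified


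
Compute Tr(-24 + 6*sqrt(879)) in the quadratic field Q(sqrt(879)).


Tr(a + b*sqrt(d)) = (a + b*sqrt(d)) + (a - b*sqrt(d)) = 2a
= 2 * (-24)
= -48

-48


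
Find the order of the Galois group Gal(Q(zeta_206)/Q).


|Gal(Q(zeta_206)/Q)| = phi(206)
= 102

102


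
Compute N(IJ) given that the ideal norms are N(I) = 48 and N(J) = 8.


N(IJ) = N(I) * N(J)
= 48 * 8
= 384

384


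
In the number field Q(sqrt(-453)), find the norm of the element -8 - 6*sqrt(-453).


N(a + b*sqrt(d)) = a^2 - d*b^2
= (-8)^2 - (-453)*(-6)^2
= 64 + 16308
= 16372

16372


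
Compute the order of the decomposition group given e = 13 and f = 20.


|D_P| = e * f
= 13 * 20
= 260

260


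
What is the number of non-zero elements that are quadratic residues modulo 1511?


For prime p, the number of non-zero quadratic residues is (p-1)/2.
= (1511-1)/2
= 755

755


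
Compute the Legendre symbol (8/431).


p = 431 is prime, so compute (8/431) with the reciprocity algorithm (Jacobi-symbol steps: pull out 2s via (2/n), flip via reciprocity, reduce):
  pull out 2: (2/431) = +1  (since 431 mod 8 = 7)
  pull out 2: (2/431) = +1  (since 431 mod 8 = 7)
  pull out 2: (2/431) = +1  (since 431 mod 8 = 7)
  (1/431) = 1
Product of signs = 1
(8/431) = 1

1


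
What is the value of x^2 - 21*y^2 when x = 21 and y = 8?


x^2 - d*y^2
= 21^2 - 21*8^2
= 441 - 1344
= -903

-903


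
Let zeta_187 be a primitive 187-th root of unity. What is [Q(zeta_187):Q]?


The degree equals Euler's totient phi(187).
187 = 11 * 17
phi(187) = 160

160


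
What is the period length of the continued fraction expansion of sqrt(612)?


Run the CF algorithm for sqrt(612).
a_0 = floor(sqrt(612)) = 24; set m_0=0, q_0=1.
Recurrence: m' = q*a - m,  q' = (d - m'^2)/q,  a' = floor((a_0 + m')/q').
  step 1: m=24, q=36, a=1
  step 2: m=12, q=13, a=2
  step 3: m=14, q=32, a=1
  step 4: m=18, q=9, a=4
  step 5: m=18, q=32, a=1
  step 6: m=14, q=13, a=2
  step 7: m=12, q=36, a=1
  step 8: m=24, q=1, a=48
a_8 = 2*a_0 = 48, so the period closes here.
sqrt(612) = [24; 1, 2, 1, 4, 1, 2, 1, 48]
Period length = 8

8


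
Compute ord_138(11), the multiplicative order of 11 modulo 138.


We want ord_138(11), the smallest k >= 1 with 11^k = 1 mod 138.
n = 138 = 2 * 3 * 23, phi(138) = 44; the order divides phi(n).
Divisors of 44: 1, 2, 4, 11, 22, 44
Repeated squaring mod 138: 11^1 = 11, 11^2 = 121, 11^4 = 13, 11^8 = 31, 11^16 = 133, 11^32 = 25
Test divisors in increasing order:
  k=1: 11^1 = 11 mod 138
  k=2: 11^2 = 121 mod 138
  k=4: 11^4 = 13 mod 138
  k=11: 11^11 = 31 * 121 * 11 = 137 mod 138
  k=22: 11^22 = 133 * 13 * 121 = 1 mod 138  <- first divisor giving 1
Order = 22

22


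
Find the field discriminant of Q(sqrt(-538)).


For K = Q(sqrt(d)) with d squarefree: disc(K) = d if d = 1 mod 4, and disc(K) = 4d if d = 2 or 3 mod 4.
Here d = -538, and d mod 4 = 2.
d = 2 mod 4, not 1 (O_K = Z[sqrt(d)]), so disc(K) = 4d = 4 * (-538) = -2152

-2152


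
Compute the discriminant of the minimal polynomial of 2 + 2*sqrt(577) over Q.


The element 2 + 2*sqrt(577) has minimal polynomial:
x^2 - 4*x - 2304
Discriminant = (-4)^2 - 4*(-2304)
= 16 + 9216
= 9232

9232


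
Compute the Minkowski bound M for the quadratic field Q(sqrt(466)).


d = 466, d mod 4 = 2, so disc(K) = 4d = 1864; |disc(K)| = 1864
Real quadratic field, so n = 2, s = r2 = 0, r1 = 2
M = (n!/n^n) * (4/pi)^s * sqrt(|disc(K)|) = (2!/2^2) * (4/pi)^0 * sqrt(1864)
= 0.5 * 1.000000 * 43.174066
= 21.5870

21.5870


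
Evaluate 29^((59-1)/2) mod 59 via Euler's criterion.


p = 59 is prime and the exponent is (p-1)/2 = 29, so by Euler's criterion 29^29 = (29/59) = +1 or -1 mod 59.
Compute by square-and-multiply:
  29 = 16 + 8 + 4 + 1 (binary 11101)
  Repeated squaring mod 59: 29^1 = 29, 29^2 = 15, 29^4 = 48, 29^8 = 3, 29^16 = 9
  29^29 = 29^16 * 29^8 * 29^4 * 29^1 = 9 * 3 * 48 * 29 mod 59
    9 * 3 = 27 = 27 mod 59
    27 * 48 = 1296 = 57 mod 59
    57 * 29 = 1653 = 1 mod 59
  29^29 = 1 mod 59
Result 1: 29 is a quadratic residue mod 59.
29^29 mod 59 = 1

1


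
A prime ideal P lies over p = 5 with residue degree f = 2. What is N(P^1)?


N(P^a) = p^(a*f)
= 5^(1*2)
= 5^2
= 25

25


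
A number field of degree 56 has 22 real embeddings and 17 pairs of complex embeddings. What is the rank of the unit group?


By Dirichlet's unit theorem:
rank = r1 + r2 - 1
= 22 + 17 - 1
= 38

38


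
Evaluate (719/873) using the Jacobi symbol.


Compute (719/873) via quadratic reciprocity:
  reciprocity: (719/873) -> +(873/719)
  reduce: (154/719)
  pull out 2: (2/719) = +1  (since 719 mod 8 = 7)
  reciprocity: (77/719) -> +(719/77)
  reduce: (26/77)
  pull out 2: (2/77) = -1  (since 77 mod 8 = 5)
  reciprocity: (13/77) -> +(77/13)
  reduce: (12/13)
  pull out 2: (2/13) = -1  (since 13 mod 8 = 5)
  pull out 2: (2/13) = -1  (since 13 mod 8 = 5)
  reciprocity: (3/13) -> +(13/3)
  reduce: (1/3)
  (1/3) = 1
Product of signs = -1

-1


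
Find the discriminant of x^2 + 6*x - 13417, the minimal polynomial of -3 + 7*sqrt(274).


The element -3 + 7*sqrt(274) has minimal polynomial:
x^2 + 6*x - 13417
Discriminant = (6)^2 - 4*(-13417)
= 36 + 53668
= 53704

53704


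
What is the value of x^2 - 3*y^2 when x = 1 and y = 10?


x^2 - d*y^2
= 1^2 - 3*10^2
= 1 - 300
= -299

-299


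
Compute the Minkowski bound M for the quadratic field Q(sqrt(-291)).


d = -291, d mod 4 = 1, so disc(K) = d = -291; |disc(K)| = 291
Imaginary quadratic field, so n = 2, s = r2 = 1, r1 = 0
M = (n!/n^n) * (4/pi)^s * sqrt(|disc(K)|) = (2!/2^2) * (4/pi)^1 * sqrt(291)
= 0.5 * 1.273240 * 17.058722
= 10.8599

10.8599


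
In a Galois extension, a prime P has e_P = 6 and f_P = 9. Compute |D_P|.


|D_P| = e * f
= 6 * 9
= 54

54


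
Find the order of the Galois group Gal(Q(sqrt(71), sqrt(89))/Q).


The 2 square roots of distinct primes are multiplicatively independent over Q,
so [K:Q] = 2^2 and Gal(K/Q) is isomorphic to (Z/2Z)^2.
|Gal| = 2^2 = 4

4


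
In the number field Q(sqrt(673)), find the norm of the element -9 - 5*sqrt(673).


N(a + b*sqrt(d)) = a^2 - d*b^2
= (-9)^2 - (673)*(-5)^2
= 81 - 16825
= -16744

-16744


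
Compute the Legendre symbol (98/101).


p = 101 is prime, so compute (98/101) with the reciprocity algorithm (Jacobi-symbol steps: pull out 2s via (2/n), flip via reciprocity, reduce):
  pull out 2: (2/101) = -1  (since 101 mod 8 = 5)
  reciprocity: (49/101) -> +(101/49)
  reduce: (3/49)
  reciprocity: (3/49) -> +(49/3)
  reduce: (1/3)
  (1/3) = 1
Product of signs = -1
(98/101) = -1

-1


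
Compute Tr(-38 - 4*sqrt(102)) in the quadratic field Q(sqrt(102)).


Tr(a + b*sqrt(d)) = (a + b*sqrt(d)) + (a - b*sqrt(d)) = 2a
= 2 * (-38)
= -76

-76


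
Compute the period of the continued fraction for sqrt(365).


Run the CF algorithm for sqrt(365).
a_0 = floor(sqrt(365)) = 19; set m_0=0, q_0=1.
Recurrence: m' = q*a - m,  q' = (d - m'^2)/q,  a' = floor((a_0 + m')/q').
  step 1: m=19, q=4, a=9
  step 2: m=17, q=19, a=1
  step 3: m=2, q=19, a=1
  step 4: m=17, q=4, a=9
  step 5: m=19, q=1, a=38
a_5 = 2*a_0 = 38, so the period closes here.
sqrt(365) = [19; 9, 1, 1, 9, 38]
Period length = 5

5


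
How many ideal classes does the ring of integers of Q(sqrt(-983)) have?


K = Q(sqrt(-983)). d mod 4 = 1, so D = disc(K) = d = -983
h(K) equals the number of primitive reduced positive-definite forms (a, b, c) = a*x^2 + b*x*y + c*y^2 with b^2 - 4ac = D,
where reduced means |b| <= a <= c, with b >= 0 whenever |b| = a or a = c, and primitive means gcd(a, b, c) = 1.
Reduced forces 3a^2 <= |D| = 983, so 1 <= a <= 18; b must have the parity of D, and c = (b^2 - D)/(4a) must be an integer >= a.
Enumerate a = 1..18, b in [-a, a]:
  a=1: (1, 1, 246)  [1]
  a=2: (2, -1, 123), (2, 1, 123)  [2]
  a=3: (3, -1, 82), (3, 1, 82)  [2]
  a=4: (4, -3, 62), (4, 3, 62)  [2]
  a=5: none
  a=6: (6, -5, 42), (6, -1, 41), (6, 1, 41), (6, 5, 42)  [4]
  a=7: (7, -5, 36), (7, 5, 36)  [2]
  a=8: (8, -3, 31), (8, 3, 31)  [2]
  a=9: (9, -5, 28), (9, 5, 28)  [2]
  a=10..11: none
  a=12: (12, -11, 23), (12, -5, 21), (12, 5, 21), (12, 11, 23)  [4]
  a=13: none
  a=14: (14, -9, 19), (14, -5, 18), (14, 5, 18), (14, 9, 19)  [4]
  a=15: none
  a=16: (16, -13, 18), (16, 13, 18)  [2]
  a=17..18: none
Total reduced forms: 1 + 2 + 2 + 2 + 4 + 2 + 2 + 2 + 4 + 4 + 2 = 27
h = 27

27


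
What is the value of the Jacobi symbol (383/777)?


Compute (383/777) via quadratic reciprocity:
  reciprocity: (383/777) -> +(777/383)
  reduce: (11/383)
  reciprocity: (11/383) -> -(383/11)
  reduce: (9/11)
  reciprocity: (9/11) -> +(11/9)
  reduce: (2/9)
  pull out 2: (2/9) = +1  (since 9 mod 8 = 1)
  (1/9) = 1
Product of signs = -1

-1


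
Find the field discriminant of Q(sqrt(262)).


For K = Q(sqrt(d)) with d squarefree: disc(K) = d if d = 1 mod 4, and disc(K) = 4d if d = 2 or 3 mod 4.
Here d = 262, and d mod 4 = 2.
d = 2 mod 4, not 1 (O_K = Z[sqrt(d)]), so disc(K) = 4d = 4 * (262) = 1048

1048


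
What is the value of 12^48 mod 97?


p = 97 is prime and the exponent is (p-1)/2 = 48, so by Euler's criterion 12^48 = (12/97) = +1 or -1 mod 97.
Compute by square-and-multiply:
  48 = 32 + 16 (binary 110000)
  Repeated squaring mod 97: 12^1 = 12, 12^2 = 47, 12^4 = 75, 12^8 = 96, 12^16 = 1, 12^32 = 1
  12^48 = 12^32 * 12^16 = 1 * 1 mod 97
    1 * 1 = 1 = 1 mod 97
  12^48 = 1 mod 97
Result 1: 12 is a quadratic residue mod 97.
12^48 mod 97 = 1

1


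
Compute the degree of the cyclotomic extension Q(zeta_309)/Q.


The degree equals Euler's totient phi(309).
309 = 3 * 103
phi(309) = 204

204


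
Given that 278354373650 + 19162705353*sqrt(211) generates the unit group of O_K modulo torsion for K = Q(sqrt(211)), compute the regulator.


epsilon = 278354373650 + 19162705353*sqrt(211)
= 5.5671e+11
R = ln(5.5671e+11)
= 27.0453

27.0453


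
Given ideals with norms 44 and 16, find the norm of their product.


N(IJ) = N(I) * N(J)
= 44 * 16
= 704

704


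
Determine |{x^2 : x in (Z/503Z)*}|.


For prime p, the number of non-zero quadratic residues is (p-1)/2.
= (503-1)/2
= 251

251


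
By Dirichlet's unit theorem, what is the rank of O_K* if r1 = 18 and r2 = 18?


By Dirichlet's unit theorem:
rank = r1 + r2 - 1
= 18 + 18 - 1
= 35

35


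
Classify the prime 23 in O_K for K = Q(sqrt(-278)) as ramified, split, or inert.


K = Q(sqrt(-278)). Since d mod 4 = 2, disc(K) = -1112.
Check p | disc: -1112 mod 23 = 15.
p does not divide disc. Compute Legendre symbol (d/p):
21^((23-1)/2) mod 23 = -1
(d/p) = -1, so p is inert: (p) stays prime with e=1, f=2, g=1.
Therefore p is inert.

inert


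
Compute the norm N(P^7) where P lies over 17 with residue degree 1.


N(P^a) = p^(a*f)
= 17^(7*1)
= 17^7
= 410338673

410338673


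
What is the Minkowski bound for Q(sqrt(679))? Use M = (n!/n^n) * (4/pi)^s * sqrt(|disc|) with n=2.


d = 679, d mod 4 = 3, so disc(K) = 4d = 2716; |disc(K)| = 2716
Real quadratic field, so n = 2, s = r2 = 0, r1 = 2
M = (n!/n^n) * (4/pi)^s * sqrt(|disc(K)|) = (2!/2^2) * (4/pi)^0 * sqrt(2716)
= 0.5 * 1.000000 * 52.115257
= 26.0576

26.0576


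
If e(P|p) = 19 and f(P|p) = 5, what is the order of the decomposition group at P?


|D_P| = e * f
= 19 * 5
= 95

95


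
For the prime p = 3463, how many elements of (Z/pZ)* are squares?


For prime p, the number of non-zero quadratic residues is (p-1)/2.
= (3463-1)/2
= 1731

1731


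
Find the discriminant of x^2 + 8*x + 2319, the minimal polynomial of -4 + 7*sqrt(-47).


The element -4 + 7*sqrt(-47) has minimal polynomial:
x^2 + 8*x + 2319
Discriminant = (8)^2 - 4*(2319)
= 64 - 9276
= -9212

-9212


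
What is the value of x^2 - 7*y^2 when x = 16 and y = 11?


x^2 - d*y^2
= 16^2 - 7*11^2
= 256 - 847
= -591

-591


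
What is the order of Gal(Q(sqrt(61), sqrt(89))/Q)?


The 2 square roots of distinct primes are multiplicatively independent over Q,
so [K:Q] = 2^2 and Gal(K/Q) is isomorphic to (Z/2Z)^2.
|Gal| = 2^2 = 4

4


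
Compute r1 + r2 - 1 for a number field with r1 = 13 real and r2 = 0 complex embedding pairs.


By Dirichlet's unit theorem:
rank = r1 + r2 - 1
= 13 + 0 - 1
= 12

12


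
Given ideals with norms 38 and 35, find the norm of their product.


N(IJ) = N(I) * N(J)
= 38 * 35
= 1330

1330


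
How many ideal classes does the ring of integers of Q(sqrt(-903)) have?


K = Q(sqrt(-903)). d mod 4 = 1, so D = disc(K) = d = -903
h(K) equals the number of primitive reduced positive-definite forms (a, b, c) = a*x^2 + b*x*y + c*y^2 with b^2 - 4ac = D,
where reduced means |b| <= a <= c, with b >= 0 whenever |b| = a or a = c, and primitive means gcd(a, b, c) = 1.
Reduced forces 3a^2 <= |D| = 903, so 1 <= a <= 17; b must have the parity of D, and c = (b^2 - D)/(4a) must be an integer >= a.
Enumerate a = 1..17, b in [-a, a]:
  a=1: (1, 1, 226)  [1]
  a=2: (2, -1, 113), (2, 1, 113)  [2]
  a=3: (3, 3, 76)  [1]
  a=4: (4, -3, 57), (4, 3, 57)  [2]
  a=5: none
  a=6: (6, -3, 38), (6, 3, 38)  [2]
  a=7: (7, 7, 34)  [1]
  a=8: (8, -5, 29), (8, 5, 29)  [2]
  a=9..11: none
  a=12: (12, -3, 19), (12, 3, 19)  [2]
  a=13: none
  a=14: (14, -7, 17), (14, 7, 17)  [2]
  a=15: none
  a=16: (16, 11, 16)  [1]
  a=17: none
Total reduced forms: 1 + 2 + 1 + 2 + 2 + 1 + 2 + 2 + 2 + 1 = 16
h = 16

16


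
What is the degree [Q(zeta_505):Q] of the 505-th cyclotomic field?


The degree equals Euler's totient phi(505).
505 = 5 * 101
phi(505) = 400

400


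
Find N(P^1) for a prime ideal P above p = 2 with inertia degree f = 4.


N(P^a) = p^(a*f)
= 2^(1*4)
= 2^4
= 16

16


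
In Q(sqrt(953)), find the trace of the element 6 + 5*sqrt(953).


Tr(a + b*sqrt(d)) = (a + b*sqrt(d)) + (a - b*sqrt(d)) = 2a
= 2 * (6)
= 12

12


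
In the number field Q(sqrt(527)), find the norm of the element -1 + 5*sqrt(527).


N(a + b*sqrt(d)) = a^2 - d*b^2
= (-1)^2 - (527)*(5)^2
= 1 - 13175
= -13174

-13174


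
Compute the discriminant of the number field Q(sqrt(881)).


For K = Q(sqrt(d)) with d squarefree: disc(K) = d if d = 1 mod 4, and disc(K) = 4d if d = 2 or 3 mod 4.
Here d = 881, and d mod 4 = 1.
d = 1 mod 4 (O_K = Z[(1+sqrt(d))/2]), so disc(K) = d = 881

881


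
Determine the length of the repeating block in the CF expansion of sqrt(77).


Run the CF algorithm for sqrt(77).
a_0 = floor(sqrt(77)) = 8; set m_0=0, q_0=1.
Recurrence: m' = q*a - m,  q' = (d - m'^2)/q,  a' = floor((a_0 + m')/q').
  step 1: m=8, q=13, a=1
  step 2: m=5, q=4, a=3
  step 3: m=7, q=7, a=2
  step 4: m=7, q=4, a=3
  step 5: m=5, q=13, a=1
  step 6: m=8, q=1, a=16
a_6 = 2*a_0 = 16, so the period closes here.
sqrt(77) = [8; 1, 3, 2, 3, 1, 16]
Period length = 6

6


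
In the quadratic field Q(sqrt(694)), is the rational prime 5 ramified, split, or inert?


K = Q(sqrt(694)). Since d mod 4 = 2, disc(K) = 2776.
Check p | disc: 2776 mod 5 = 1.
p does not divide disc. Compute Legendre symbol (d/p):
4^((5-1)/2) mod 5 = 1
(d/p) = 1, so p splits: (p) = P*P' with e=1, f=1, g=2.
Therefore p is split.

split


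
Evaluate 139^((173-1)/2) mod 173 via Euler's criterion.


p = 173 is prime and the exponent is (p-1)/2 = 86, so by Euler's criterion 139^86 = (139/173) = +1 or -1 mod 173.
Compute by square-and-multiply:
  86 = 64 + 16 + 4 + 2 (binary 1010110)
  Repeated squaring mod 173: 139^1 = 139, 139^2 = 118, 139^4 = 84, 139^8 = 136, 139^16 = 158, 139^32 = 52, 139^64 = 109
  139^86 = 139^64 * 139^16 * 139^4 * 139^2 = 109 * 158 * 84 * 118 mod 173
    109 * 158 = 17222 = 95 mod 173
    95 * 84 = 7980 = 22 mod 173
    22 * 118 = 2596 = 1 mod 173
  139^86 = 1 mod 173
Result 1: 139 is a quadratic residue mod 173.
139^86 mod 173 = 1

1


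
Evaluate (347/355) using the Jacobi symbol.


Compute (347/355) via quadratic reciprocity:
  reciprocity: (347/355) -> -(355/347)
  reduce: (8/347)
  pull out 2: (2/347) = -1  (since 347 mod 8 = 3)
  pull out 2: (2/347) = -1  (since 347 mod 8 = 3)
  pull out 2: (2/347) = -1  (since 347 mod 8 = 3)
  (1/347) = 1
Product of signs = 1

1


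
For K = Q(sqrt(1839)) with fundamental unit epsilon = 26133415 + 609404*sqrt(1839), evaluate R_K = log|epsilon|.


epsilon = 26133415 + 609404*sqrt(1839)
= 5.2267e+07
R = ln(5.2267e+07)
= 17.7719

17.7719


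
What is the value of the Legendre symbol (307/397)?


p = 397 is prime, so compute (307/397) with the reciprocity algorithm (Jacobi-symbol steps: pull out 2s via (2/n), flip via reciprocity, reduce):
  reciprocity: (307/397) -> +(397/307)
  reduce: (90/307)
  pull out 2: (2/307) = -1  (since 307 mod 8 = 3)
  reciprocity: (45/307) -> +(307/45)
  reduce: (37/45)
  reciprocity: (37/45) -> +(45/37)
  reduce: (8/37)
  pull out 2: (2/37) = -1  (since 37 mod 8 = 5)
  pull out 2: (2/37) = -1  (since 37 mod 8 = 5)
  pull out 2: (2/37) = -1  (since 37 mod 8 = 5)
  (1/37) = 1
Product of signs = 1
(307/397) = 1

1


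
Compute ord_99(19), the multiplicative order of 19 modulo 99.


We want ord_99(19), the smallest k >= 1 with 19^k = 1 mod 99.
n = 99 = 3^2 * 11, phi(99) = 60; the order divides phi(n).
Divisors of 60: 1, 2, 3, 4, 5, 6, 10, 12, 15, 20, 30, 60
Repeated squaring mod 99: 19^1 = 19, 19^2 = 64, 19^4 = 37, 19^8 = 82, 19^16 = 91, 19^32 = 64
Test divisors in increasing order:
  k=1: 19^1 = 19 mod 99
  k=2: 19^2 = 64 mod 99
  k=3: 19^3 = 64 * 19 = 28 mod 99
  k=4: 19^4 = 37 mod 99
  k=5: 19^5 = 37 * 19 = 10 mod 99
  k=6: 19^6 = 37 * 64 = 91 mod 99
  k=10: 19^10 = 82 * 64 = 1 mod 99  <- first divisor giving 1
Order = 10

10


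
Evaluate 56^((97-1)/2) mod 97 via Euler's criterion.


p = 97 is prime and the exponent is (p-1)/2 = 48, so by Euler's criterion 56^48 = (56/97) = +1 or -1 mod 97.
Compute by square-and-multiply:
  48 = 32 + 16 (binary 110000)
  Repeated squaring mod 97: 56^1 = 56, 56^2 = 32, 56^4 = 54, 56^8 = 6, 56^16 = 36, 56^32 = 35
  56^48 = 56^32 * 56^16 = 35 * 36 mod 97
    35 * 36 = 1260 = 96 mod 97
  56^48 = 96 mod 97
Result 96 = p - 1 = -1 mod 97: 56 is a quadratic non-residue mod 97. As a residue in [0, p-1] the value is 96.
56^48 mod 97 = 96

96


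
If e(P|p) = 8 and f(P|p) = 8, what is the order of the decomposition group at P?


|D_P| = e * f
= 8 * 8
= 64

64


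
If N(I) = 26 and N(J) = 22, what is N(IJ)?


N(IJ) = N(I) * N(J)
= 26 * 22
= 572

572


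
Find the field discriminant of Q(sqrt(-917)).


For K = Q(sqrt(d)) with d squarefree: disc(K) = d if d = 1 mod 4, and disc(K) = 4d if d = 2 or 3 mod 4.
Here d = -917, and d mod 4 = 3.
d = 3 mod 4, not 1 (O_K = Z[sqrt(d)]), so disc(K) = 4d = 4 * (-917) = -3668

-3668


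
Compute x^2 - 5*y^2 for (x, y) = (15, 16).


x^2 - d*y^2
= 15^2 - 5*16^2
= 225 - 1280
= -1055

-1055


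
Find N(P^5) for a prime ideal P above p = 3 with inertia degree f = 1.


N(P^a) = p^(a*f)
= 3^(5*1)
= 3^5
= 243

243


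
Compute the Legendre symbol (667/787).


p = 787 is prime, so compute (667/787) with the reciprocity algorithm (Jacobi-symbol steps: pull out 2s via (2/n), flip via reciprocity, reduce):
  reciprocity: (667/787) -> -(787/667)
  reduce: (120/667)
  pull out 2: (2/667) = -1  (since 667 mod 8 = 3)
  pull out 2: (2/667) = -1  (since 667 mod 8 = 3)
  pull out 2: (2/667) = -1  (since 667 mod 8 = 3)
  reciprocity: (15/667) -> -(667/15)
  reduce: (7/15)
  reciprocity: (7/15) -> -(15/7)
  reduce: (1/7)
  (1/7) = 1
Product of signs = 1
(667/787) = 1

1


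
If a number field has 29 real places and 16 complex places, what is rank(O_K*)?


By Dirichlet's unit theorem:
rank = r1 + r2 - 1
= 29 + 16 - 1
= 44

44


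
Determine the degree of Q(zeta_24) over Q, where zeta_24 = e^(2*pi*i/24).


The degree equals Euler's totient phi(24).
24 = 2^3 * 3
phi(24) = 8

8


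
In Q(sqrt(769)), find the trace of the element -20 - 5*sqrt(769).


Tr(a + b*sqrt(d)) = (a + b*sqrt(d)) + (a - b*sqrt(d)) = 2a
= 2 * (-20)
= -40

-40


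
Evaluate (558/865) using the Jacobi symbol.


Compute (558/865) via quadratic reciprocity:
  pull out 2: (2/865) = +1  (since 865 mod 8 = 1)
  reciprocity: (279/865) -> +(865/279)
  reduce: (28/279)
  pull out 2: (2/279) = +1  (since 279 mod 8 = 7)
  pull out 2: (2/279) = +1  (since 279 mod 8 = 7)
  reciprocity: (7/279) -> -(279/7)
  reduce: (6/7)
  pull out 2: (2/7) = +1  (since 7 mod 8 = 7)
  reciprocity: (3/7) -> -(7/3)
  reduce: (1/3)
  (1/3) = 1
Product of signs = 1

1


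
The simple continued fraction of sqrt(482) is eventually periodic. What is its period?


Run the CF algorithm for sqrt(482).
a_0 = floor(sqrt(482)) = 21; set m_0=0, q_0=1.
Recurrence: m' = q*a - m,  q' = (d - m'^2)/q,  a' = floor((a_0 + m')/q').
  step 1: m=21, q=41, a=1
  step 2: m=20, q=2, a=20
  step 3: m=20, q=41, a=1
  step 4: m=21, q=1, a=42
a_4 = 2*a_0 = 42, so the period closes here.
sqrt(482) = [21; 1, 20, 1, 42]
Period length = 4

4


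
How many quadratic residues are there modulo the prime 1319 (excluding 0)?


For prime p, the number of non-zero quadratic residues is (p-1)/2.
= (1319-1)/2
= 659

659


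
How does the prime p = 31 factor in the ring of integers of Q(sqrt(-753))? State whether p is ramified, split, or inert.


K = Q(sqrt(-753)). Since d mod 4 = 3, disc(K) = -3012.
Check p | disc: -3012 mod 31 = 26.
p does not divide disc. Compute Legendre symbol (d/p):
22^((31-1)/2) mod 31 = -1
(d/p) = -1, so p is inert: (p) stays prime with e=1, f=2, g=1.
Therefore p is inert.

inert


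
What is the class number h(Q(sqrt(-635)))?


K = Q(sqrt(-635)). d mod 4 = 1, so D = disc(K) = d = -635
h(K) equals the number of primitive reduced positive-definite forms (a, b, c) = a*x^2 + b*x*y + c*y^2 with b^2 - 4ac = D,
where reduced means |b| <= a <= c, with b >= 0 whenever |b| = a or a = c, and primitive means gcd(a, b, c) = 1.
Reduced forces 3a^2 <= |D| = 635, so 1 <= a <= 14; b must have the parity of D, and c = (b^2 - D)/(4a) must be an integer >= a.
Enumerate a = 1..14, b in [-a, a]:
  a=1: (1, 1, 159)  [1]
  a=2: none
  a=3: (3, -1, 53), (3, 1, 53)  [2]
  a=4: none
  a=5: (5, 5, 33)  [1]
  a=6: none
  a=7: (7, -3, 23), (7, 3, 23)  [2]
  a=8: none
  a=9: (9, -7, 19), (9, 7, 19)  [2]
  a=10: none
  a=11: (11, -5, 15), (11, 5, 15)  [2]
  a=12..14: none
Total reduced forms: 1 + 2 + 1 + 2 + 2 + 2 = 10
h = 10

10


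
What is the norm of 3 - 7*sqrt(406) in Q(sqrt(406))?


N(a + b*sqrt(d)) = a^2 - d*b^2
= (3)^2 - (406)*(-7)^2
= 9 - 19894
= -19885

-19885


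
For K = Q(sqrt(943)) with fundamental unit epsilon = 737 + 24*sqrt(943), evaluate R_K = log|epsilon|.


epsilon = 737 + 24*sqrt(943)
= 1473.9993
R = ln(1473.9993)
= 7.2957

7.2957


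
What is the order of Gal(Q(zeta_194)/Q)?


|Gal(Q(zeta_194)/Q)| = phi(194)
= 96

96


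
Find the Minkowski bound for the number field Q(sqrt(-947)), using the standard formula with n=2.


d = -947, d mod 4 = 1, so disc(K) = d = -947; |disc(K)| = 947
Imaginary quadratic field, so n = 2, s = r2 = 1, r1 = 0
M = (n!/n^n) * (4/pi)^s * sqrt(|disc(K)|) = (2!/2^2) * (4/pi)^1 * sqrt(947)
= 0.5 * 1.273240 * 30.773365
= 19.5909

19.5909


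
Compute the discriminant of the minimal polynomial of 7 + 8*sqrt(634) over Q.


The element 7 + 8*sqrt(634) has minimal polynomial:
x^2 - 14*x - 40527
Discriminant = (-14)^2 - 4*(-40527)
= 196 + 162108
= 162304

162304


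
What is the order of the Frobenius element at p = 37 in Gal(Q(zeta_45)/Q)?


The Frobenius at p in Gal(Q(zeta_n)/Q) = (Z/nZ)* is the class of p, so its order is ord_45(37), the smallest k >= 1 with 37^k = 1 mod 45.
n = 45 = 3^2 * 5, phi(45) = 24; the order divides phi(n).
Divisors of 24: 1, 2, 3, 4, 6, 8, 12, 24
Repeated squaring mod 45: 37^1 = 37, 37^2 = 19, 37^4 = 1, 37^8 = 1, 37^16 = 1
Test divisors in increasing order:
  k=1: 37^1 = 37 mod 45
  k=2: 37^2 = 19 mod 45
  k=3: 37^3 = 19 * 37 = 28 mod 45
  k=4: 37^4 = 1 mod 45  <- first divisor giving 1
Order = 4

4


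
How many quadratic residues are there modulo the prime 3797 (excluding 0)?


For prime p, the number of non-zero quadratic residues is (p-1)/2.
= (3797-1)/2
= 1898

1898


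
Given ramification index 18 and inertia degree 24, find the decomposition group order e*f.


|D_P| = e * f
= 18 * 24
= 432

432


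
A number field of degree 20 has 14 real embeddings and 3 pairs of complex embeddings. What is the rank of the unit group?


By Dirichlet's unit theorem:
rank = r1 + r2 - 1
= 14 + 3 - 1
= 16

16


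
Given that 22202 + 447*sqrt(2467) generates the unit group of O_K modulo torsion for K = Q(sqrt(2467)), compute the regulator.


epsilon = 22202 + 447*sqrt(2467)
= 44404.0000
R = ln(44404.0000)
= 10.7011

10.7011


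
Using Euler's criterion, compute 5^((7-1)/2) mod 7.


p = 7 is prime and the exponent is (p-1)/2 = 3, so by Euler's criterion 5^3 = (5/7) = +1 or -1 mod 7.
Compute by square-and-multiply:
  3 = 2 + 1 (binary 11)
  Repeated squaring mod 7: 5^1 = 5, 5^2 = 4
  5^3 = 5^2 * 5^1 = 4 * 5 mod 7
    4 * 5 = 20 = 6 mod 7
  5^3 = 6 mod 7
Result 6 = p - 1 = -1 mod 7: 5 is a quadratic non-residue mod 7. As a residue in [0, p-1] the value is 6.
5^3 mod 7 = 6

6


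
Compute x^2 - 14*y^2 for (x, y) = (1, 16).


x^2 - d*y^2
= 1^2 - 14*16^2
= 1 - 3584
= -3583

-3583


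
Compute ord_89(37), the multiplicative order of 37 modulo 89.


We want ord_89(37), the smallest k >= 1 with 37^k = 1 mod 89.
n = 89 = 89, phi(89) = 88; the order divides phi(n).
Divisors of 88: 1, 2, 4, 8, 11, 22, 44, 88
Repeated squaring mod 89: 37^1 = 37, 37^2 = 34, 37^4 = 88, 37^8 = 1, 37^16 = 1, 37^32 = 1, 37^64 = 1
Test divisors in increasing order:
  k=1: 37^1 = 37 mod 89
  k=2: 37^2 = 34 mod 89
  k=4: 37^4 = 88 mod 89
  k=8: 37^8 = 1 mod 89  <- first divisor giving 1
Order = 8

8


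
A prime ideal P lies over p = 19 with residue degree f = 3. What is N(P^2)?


N(P^a) = p^(a*f)
= 19^(2*3)
= 19^6
= 47045881

47045881


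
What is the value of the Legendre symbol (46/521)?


p = 521 is prime, so compute (46/521) with the reciprocity algorithm (Jacobi-symbol steps: pull out 2s via (2/n), flip via reciprocity, reduce):
  pull out 2: (2/521) = +1  (since 521 mod 8 = 1)
  reciprocity: (23/521) -> +(521/23)
  reduce: (15/23)
  reciprocity: (15/23) -> -(23/15)
  reduce: (8/15)
  pull out 2: (2/15) = +1  (since 15 mod 8 = 7)
  pull out 2: (2/15) = +1  (since 15 mod 8 = 7)
  pull out 2: (2/15) = +1  (since 15 mod 8 = 7)
  (1/15) = 1
Product of signs = -1
(46/521) = -1

-1


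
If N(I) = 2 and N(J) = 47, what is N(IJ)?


N(IJ) = N(I) * N(J)
= 2 * 47
= 94

94


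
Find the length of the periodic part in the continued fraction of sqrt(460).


Run the CF algorithm for sqrt(460).
a_0 = floor(sqrt(460)) = 21; set m_0=0, q_0=1.
Recurrence: m' = q*a - m,  q' = (d - m'^2)/q,  a' = floor((a_0 + m')/q').
  step 1: m=21, q=19, a=2
  step 2: m=17, q=9, a=4
  step 3: m=19, q=11, a=3
  step 4: m=14, q=24, a=1
  step 5: m=10, q=15, a=2
  step 6: m=20, q=4, a=10
  step 7: m=20, q=15, a=2
  step 8: m=10, q=24, a=1
  step 9: m=14, q=11, a=3
  step 10: m=19, q=9, a=4
  step 11: m=17, q=19, a=2
  step 12: m=21, q=1, a=42
a_12 = 2*a_0 = 42, so the period closes here.
sqrt(460) = [21; 2, 4, 3, 1, 2, 10, 2, 1, 3, 4, 2, 42]
Period length = 12

12


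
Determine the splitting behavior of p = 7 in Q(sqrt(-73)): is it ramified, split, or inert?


K = Q(sqrt(-73)). Since d mod 4 = 3, disc(K) = -292.
Check p | disc: -292 mod 7 = 2.
p does not divide disc. Compute Legendre symbol (d/p):
4^((7-1)/2) mod 7 = 1
(d/p) = 1, so p splits: (p) = P*P' with e=1, f=1, g=2.
Therefore p is split.

split


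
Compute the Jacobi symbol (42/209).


Compute (42/209) via quadratic reciprocity:
  pull out 2: (2/209) = +1  (since 209 mod 8 = 1)
  reciprocity: (21/209) -> +(209/21)
  reduce: (20/21)
  pull out 2: (2/21) = -1  (since 21 mod 8 = 5)
  pull out 2: (2/21) = -1  (since 21 mod 8 = 5)
  reciprocity: (5/21) -> +(21/5)
  reduce: (1/5)
  (1/5) = 1
Product of signs = 1

1


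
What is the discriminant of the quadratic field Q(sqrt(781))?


For K = Q(sqrt(d)) with d squarefree: disc(K) = d if d = 1 mod 4, and disc(K) = 4d if d = 2 or 3 mod 4.
Here d = 781, and d mod 4 = 1.
d = 1 mod 4 (O_K = Z[(1+sqrt(d))/2]), so disc(K) = d = 781

781


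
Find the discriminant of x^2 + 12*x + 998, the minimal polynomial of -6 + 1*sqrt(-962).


The element -6 + 1*sqrt(-962) has minimal polynomial:
x^2 + 12*x + 998
Discriminant = (12)^2 - 4*(998)
= 144 - 3992
= -3848

-3848


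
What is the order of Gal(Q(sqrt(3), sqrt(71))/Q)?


The 2 square roots of distinct primes are multiplicatively independent over Q,
so [K:Q] = 2^2 and Gal(K/Q) is isomorphic to (Z/2Z)^2.
|Gal| = 2^2 = 4

4


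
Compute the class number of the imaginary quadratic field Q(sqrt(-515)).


K = Q(sqrt(-515)). d mod 4 = 1, so D = disc(K) = d = -515
h(K) equals the number of primitive reduced positive-definite forms (a, b, c) = a*x^2 + b*x*y + c*y^2 with b^2 - 4ac = D,
where reduced means |b| <= a <= c, with b >= 0 whenever |b| = a or a = c, and primitive means gcd(a, b, c) = 1.
Reduced forces 3a^2 <= |D| = 515, so 1 <= a <= 13; b must have the parity of D, and c = (b^2 - D)/(4a) must be an integer >= a.
Enumerate a = 1..13, b in [-a, a]:
  a=1: (1, 1, 129)  [1]
  a=2: none
  a=3: (3, -1, 43), (3, 1, 43)  [2]
  a=4: none
  a=5: (5, 5, 27)  [1]
  a=6..8: none
  a=9: (9, -5, 15), (9, 5, 15)  [2]
  a=10..13: none
Total reduced forms: 1 + 2 + 1 + 2 = 6
h = 6

6


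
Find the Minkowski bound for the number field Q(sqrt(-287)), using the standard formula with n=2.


d = -287, d mod 4 = 1, so disc(K) = d = -287; |disc(K)| = 287
Imaginary quadratic field, so n = 2, s = r2 = 1, r1 = 0
M = (n!/n^n) * (4/pi)^s * sqrt(|disc(K)|) = (2!/2^2) * (4/pi)^1 * sqrt(287)
= 0.5 * 1.273240 * 16.941074
= 10.7850

10.7850


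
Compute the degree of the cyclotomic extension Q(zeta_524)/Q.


The degree equals Euler's totient phi(524).
524 = 2^2 * 131
phi(524) = 260

260


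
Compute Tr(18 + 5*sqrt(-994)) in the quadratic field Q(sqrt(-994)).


Tr(a + b*sqrt(d)) = (a + b*sqrt(d)) + (a - b*sqrt(d)) = 2a
= 2 * (18)
= 36

36


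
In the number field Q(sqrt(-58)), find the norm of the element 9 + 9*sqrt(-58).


N(a + b*sqrt(d)) = a^2 - d*b^2
= (9)^2 - (-58)*(9)^2
= 81 + 4698
= 4779

4779


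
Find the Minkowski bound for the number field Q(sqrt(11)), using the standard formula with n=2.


d = 11, d mod 4 = 3, so disc(K) = 4d = 44; |disc(K)| = 44
Real quadratic field, so n = 2, s = r2 = 0, r1 = 2
M = (n!/n^n) * (4/pi)^s * sqrt(|disc(K)|) = (2!/2^2) * (4/pi)^0 * sqrt(44)
= 0.5 * 1.000000 * 6.633250
= 3.3166

3.3166


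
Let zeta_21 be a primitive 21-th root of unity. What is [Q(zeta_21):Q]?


The degree equals Euler's totient phi(21).
21 = 3 * 7
phi(21) = 12

12


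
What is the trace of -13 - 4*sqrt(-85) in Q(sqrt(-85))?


Tr(a + b*sqrt(d)) = (a + b*sqrt(d)) + (a - b*sqrt(d)) = 2a
= 2 * (-13)
= -26

-26


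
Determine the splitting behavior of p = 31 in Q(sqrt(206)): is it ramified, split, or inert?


K = Q(sqrt(206)). Since d mod 4 = 2, disc(K) = 824.
Check p | disc: 824 mod 31 = 18.
p does not divide disc. Compute Legendre symbol (d/p):
20^((31-1)/2) mod 31 = 1
(d/p) = 1, so p splits: (p) = P*P' with e=1, f=1, g=2.
Therefore p is split.

split


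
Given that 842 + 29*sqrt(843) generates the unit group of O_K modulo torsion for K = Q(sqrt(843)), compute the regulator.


epsilon = 842 + 29*sqrt(843)
= 1683.9994
R = ln(1683.9994)
= 7.4289

7.4289


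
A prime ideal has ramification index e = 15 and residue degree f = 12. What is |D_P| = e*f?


|D_P| = e * f
= 15 * 12
= 180

180


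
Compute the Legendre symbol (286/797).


p = 797 is prime, so compute (286/797) with the reciprocity algorithm (Jacobi-symbol steps: pull out 2s via (2/n), flip via reciprocity, reduce):
  pull out 2: (2/797) = -1  (since 797 mod 8 = 5)
  reciprocity: (143/797) -> +(797/143)
  reduce: (82/143)
  pull out 2: (2/143) = +1  (since 143 mod 8 = 7)
  reciprocity: (41/143) -> +(143/41)
  reduce: (20/41)
  pull out 2: (2/41) = +1  (since 41 mod 8 = 1)
  pull out 2: (2/41) = +1  (since 41 mod 8 = 1)
  reciprocity: (5/41) -> +(41/5)
  reduce: (1/5)
  (1/5) = 1
Product of signs = -1
(286/797) = -1

-1


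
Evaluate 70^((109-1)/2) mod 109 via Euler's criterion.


p = 109 is prime and the exponent is (p-1)/2 = 54, so by Euler's criterion 70^54 = (70/109) = +1 or -1 mod 109.
Compute by square-and-multiply:
  54 = 32 + 16 + 4 + 2 (binary 110110)
  Repeated squaring mod 109: 70^1 = 70, 70^2 = 104, 70^4 = 25, 70^8 = 80, 70^16 = 78, 70^32 = 89
  70^54 = 70^32 * 70^16 * 70^4 * 70^2 = 89 * 78 * 25 * 104 mod 109
    89 * 78 = 6942 = 75 mod 109
    75 * 25 = 1875 = 22 mod 109
    22 * 104 = 2288 = 108 mod 109
  70^54 = 108 mod 109
Result 108 = p - 1 = -1 mod 109: 70 is a quadratic non-residue mod 109. As a residue in [0, p-1] the value is 108.
70^54 mod 109 = 108

108


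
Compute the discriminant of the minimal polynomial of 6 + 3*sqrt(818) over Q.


The element 6 + 3*sqrt(818) has minimal polynomial:
x^2 - 12*x - 7326
Discriminant = (-12)^2 - 4*(-7326)
= 144 + 29304
= 29448

29448


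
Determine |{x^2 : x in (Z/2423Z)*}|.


For prime p, the number of non-zero quadratic residues is (p-1)/2.
= (2423-1)/2
= 1211

1211


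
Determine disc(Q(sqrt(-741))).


For K = Q(sqrt(d)) with d squarefree: disc(K) = d if d = 1 mod 4, and disc(K) = 4d if d = 2 or 3 mod 4.
Here d = -741, and d mod 4 = 3.
d = 3 mod 4, not 1 (O_K = Z[sqrt(d)]), so disc(K) = 4d = 4 * (-741) = -2964

-2964


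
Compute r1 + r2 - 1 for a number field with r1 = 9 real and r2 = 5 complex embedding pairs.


By Dirichlet's unit theorem:
rank = r1 + r2 - 1
= 9 + 5 - 1
= 13

13


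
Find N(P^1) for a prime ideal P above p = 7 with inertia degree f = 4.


N(P^a) = p^(a*f)
= 7^(1*4)
= 7^4
= 2401

2401


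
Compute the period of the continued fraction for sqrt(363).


Run the CF algorithm for sqrt(363).
a_0 = floor(sqrt(363)) = 19; set m_0=0, q_0=1.
Recurrence: m' = q*a - m,  q' = (d - m'^2)/q,  a' = floor((a_0 + m')/q').
  step 1: m=19, q=2, a=19
  step 2: m=19, q=1, a=38
a_2 = 2*a_0 = 38, so the period closes here.
sqrt(363) = [19; 19, 38]
Period length = 2

2


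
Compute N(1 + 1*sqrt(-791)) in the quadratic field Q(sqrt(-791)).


N(a + b*sqrt(d)) = a^2 - d*b^2
= (1)^2 - (-791)*(1)^2
= 1 + 791
= 792

792


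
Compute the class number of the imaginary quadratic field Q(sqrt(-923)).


K = Q(sqrt(-923)). d mod 4 = 1, so D = disc(K) = d = -923
h(K) equals the number of primitive reduced positive-definite forms (a, b, c) = a*x^2 + b*x*y + c*y^2 with b^2 - 4ac = D,
where reduced means |b| <= a <= c, with b >= 0 whenever |b| = a or a = c, and primitive means gcd(a, b, c) = 1.
Reduced forces 3a^2 <= |D| = 923, so 1 <= a <= 17; b must have the parity of D, and c = (b^2 - D)/(4a) must be an integer >= a.
Enumerate a = 1..17, b in [-a, a]:
  a=1: (1, 1, 231)  [1]
  a=2: none
  a=3: (3, -1, 77), (3, 1, 77)  [2]
  a=4..6: none
  a=7: (7, -1, 33), (7, 1, 33)  [2]
  a=8: none
  a=9: (9, -7, 27), (9, 7, 27)  [2]
  a=10: none
  a=11: (11, -1, 21), (11, 1, 21)  [2]
  a=12: none
  a=13: (13, 13, 21)  [1]
  a=14..17: none
Total reduced forms: 1 + 2 + 2 + 2 + 2 + 1 = 10
h = 10

10


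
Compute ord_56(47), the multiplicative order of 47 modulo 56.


We want ord_56(47), the smallest k >= 1 with 47^k = 1 mod 56.
n = 56 = 2^3 * 7, phi(56) = 24; the order divides phi(n).
Divisors of 24: 1, 2, 3, 4, 6, 8, 12, 24
Repeated squaring mod 56: 47^1 = 47, 47^2 = 25, 47^4 = 9, 47^8 = 25, 47^16 = 9
Test divisors in increasing order:
  k=1: 47^1 = 47 mod 56
  k=2: 47^2 = 25 mod 56
  k=3: 47^3 = 25 * 47 = 55 mod 56
  k=4: 47^4 = 9 mod 56
  k=6: 47^6 = 9 * 25 = 1 mod 56  <- first divisor giving 1
Order = 6

6


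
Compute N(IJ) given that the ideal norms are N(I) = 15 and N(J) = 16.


N(IJ) = N(I) * N(J)
= 15 * 16
= 240

240


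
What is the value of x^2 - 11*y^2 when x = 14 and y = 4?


x^2 - d*y^2
= 14^2 - 11*4^2
= 196 - 176
= 20

20


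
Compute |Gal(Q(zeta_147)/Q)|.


|Gal(Q(zeta_147)/Q)| = phi(147)
= 84

84


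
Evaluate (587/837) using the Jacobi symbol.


Compute (587/837) via quadratic reciprocity:
  reciprocity: (587/837) -> +(837/587)
  reduce: (250/587)
  pull out 2: (2/587) = -1  (since 587 mod 8 = 3)
  reciprocity: (125/587) -> +(587/125)
  reduce: (87/125)
  reciprocity: (87/125) -> +(125/87)
  reduce: (38/87)
  pull out 2: (2/87) = +1  (since 87 mod 8 = 7)
  reciprocity: (19/87) -> -(87/19)
  reduce: (11/19)
  reciprocity: (11/19) -> -(19/11)
  reduce: (8/11)
  pull out 2: (2/11) = -1  (since 11 mod 8 = 3)
  pull out 2: (2/11) = -1  (since 11 mod 8 = 3)
  pull out 2: (2/11) = -1  (since 11 mod 8 = 3)
  (1/11) = 1
Product of signs = 1

1


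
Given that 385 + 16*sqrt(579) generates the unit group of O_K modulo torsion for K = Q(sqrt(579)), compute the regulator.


epsilon = 385 + 16*sqrt(579)
= 769.9987
R = ln(769.9987)
= 6.6464

6.6464


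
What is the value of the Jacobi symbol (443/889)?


Compute (443/889) via quadratic reciprocity:
  reciprocity: (443/889) -> +(889/443)
  reduce: (3/443)
  reciprocity: (3/443) -> -(443/3)
  reduce: (2/3)
  pull out 2: (2/3) = -1  (since 3 mod 8 = 3)
  (1/3) = 1
Product of signs = 1

1


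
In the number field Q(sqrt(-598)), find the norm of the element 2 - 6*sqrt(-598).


N(a + b*sqrt(d)) = a^2 - d*b^2
= (2)^2 - (-598)*(-6)^2
= 4 + 21528
= 21532

21532


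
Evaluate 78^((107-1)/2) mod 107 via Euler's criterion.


p = 107 is prime and the exponent is (p-1)/2 = 53, so by Euler's criterion 78^53 = (78/107) = +1 or -1 mod 107.
Compute by square-and-multiply:
  53 = 32 + 16 + 4 + 1 (binary 110101)
  Repeated squaring mod 107: 78^1 = 78, 78^2 = 92, 78^4 = 11, 78^8 = 14, 78^16 = 89, 78^32 = 3
  78^53 = 78^32 * 78^16 * 78^4 * 78^1 = 3 * 89 * 11 * 78 mod 107
    3 * 89 = 267 = 53 mod 107
    53 * 11 = 583 = 48 mod 107
    48 * 78 = 3744 = 106 mod 107
  78^53 = 106 mod 107
Result 106 = p - 1 = -1 mod 107: 78 is a quadratic non-residue mod 107. As a residue in [0, p-1] the value is 106.
78^53 mod 107 = 106

106
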